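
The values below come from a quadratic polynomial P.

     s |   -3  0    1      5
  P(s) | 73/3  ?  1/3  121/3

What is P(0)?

1/3

The 3 known points determine the degree-2 polynomial uniquely.
Write P(s) = as^2 + bs + c. Substituting each data point gives a linear system:
  9a - 3b + c = 73/3
  a + b + c = 1/3
  25a + 5b + c = 121/3
Solving the system yields a = 2, b = -2, c = 1/3.
So P(s) = 2s² - 2s + 1/3.
Then P(0) = 1/3.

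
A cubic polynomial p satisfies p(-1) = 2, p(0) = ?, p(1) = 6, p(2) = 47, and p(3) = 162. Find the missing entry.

The 4 known points determine the degree-3 polynomial uniquely.
Write p(n) = an^3 + bn^2 + cn + d. Substituting each data point gives a linear system:
  -a + b - c + d = 2
  a + b + c + d = 6
  8a + 4b + 2c + d = 47
  27a + 9b + 3c + d = 162
Solving the system yields a = 6, b = 1, c = -4, d = 3.
So p(n) = 6n³ + n² - 4n + 3.
Then p(0) = 3.

3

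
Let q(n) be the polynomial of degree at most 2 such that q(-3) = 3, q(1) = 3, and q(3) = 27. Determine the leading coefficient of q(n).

Write q(n) = an^2 + bn + c. Substituting each data point gives a linear system:
  9a - 3b + c = 3
  a + b + c = 3
  9a + 3b + c = 27
Solving the system yields a = 2, b = 4, c = -3.
So q(n) = 2n^2 + 4n - 3.
The leading coefficient is 2.

2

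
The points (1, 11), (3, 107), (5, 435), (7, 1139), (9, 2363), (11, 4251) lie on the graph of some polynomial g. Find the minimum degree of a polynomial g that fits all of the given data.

3

Forward differences of the values at t = 1, 3, 5, 7, 9, 11:
  g  : 11  107  435  1139  2363  4251
  Δ  : 96  328  704  1224  1888
  Δ^2: 232  376  520  664
  Δ^3: 144  144  144
  Δ^4: 0  0
  Δ^5: 0
The third differences are constant (144) and nonzero, while all higher differences vanish, so the minimal degree is 3.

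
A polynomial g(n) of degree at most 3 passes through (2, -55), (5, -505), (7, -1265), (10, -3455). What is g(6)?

Using the Lagrange interpolation formula with nodes 2, 5, 7, 10:
  L_0(n) = (n - 5)(n - 7)(n - 10) / -120
  L_1(n) = (n - 2)(n - 7)(n - 10) / 30
  L_2(n) = (n - 2)(n - 5)(n - 10) / -30
  L_3(n) = (n - 2)(n - 5)(n - 7) / 120
Then g(n) = -55·L_0(n) - 505·L_1(n) - 1265·L_2(n) - 3455·L_3(n).
Expanding and collecting terms gives g(n) = -3n³ - 4n² - 5n - 5.
Evaluating at n = 6: g(6) = -827.

-827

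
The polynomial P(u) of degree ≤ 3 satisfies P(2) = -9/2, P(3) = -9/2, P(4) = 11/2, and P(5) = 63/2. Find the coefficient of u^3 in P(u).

Write P(u) = au^3 + bu^2 + cu + d. Substituting each data point gives a linear system:
  8a + 4b + 2c + d = -9/2
  27a + 9b + 3c + d = -9/2
  64a + 16b + 4c + d = 11/2
  125a + 25b + 5c + d = 63/2
Solving the system yields a = 1, b = -4, c = 1, d = 3/2.
So P(u) = u^3 - 4u^2 + u + 3/2.
The leading coefficient is 1.

1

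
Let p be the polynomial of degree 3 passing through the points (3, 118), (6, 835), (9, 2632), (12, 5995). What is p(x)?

Using the Lagrange interpolation formula with nodes 3, 6, 9, 12:
  L_0(x) = (x - 6)(x - 9)(x - 12) / -162
  L_1(x) = (x - 3)(x - 9)(x - 12) / 54
  L_2(x) = (x - 3)(x - 6)(x - 12) / -54
  L_3(x) = (x - 3)(x - 6)(x - 9) / 162
Then p(x) = 118·L_0(x) + 835·L_1(x) + 2632·L_2(x) + 5995·L_3(x).
Expanding and collecting terms gives p(x) = 3x³ + 6x² - 4x - 5.
Check: p(6) = 835. ✓

p(x) = 3x^3 + 6x^2 - 4x - 5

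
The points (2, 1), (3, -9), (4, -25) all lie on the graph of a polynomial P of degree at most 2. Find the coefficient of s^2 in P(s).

Write P(s) = as^2 + bs + c. Substituting each data point gives a linear system:
  4a + 2b + c = 1
  9a + 3b + c = -9
  16a + 4b + c = -25
Solving the system yields a = -3, b = 5, c = 3.
So P(s) = -3s^2 + 5s + 3.
The leading coefficient is -3.

-3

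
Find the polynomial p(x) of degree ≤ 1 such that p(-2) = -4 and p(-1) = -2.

p(x) = 2x

Write p(x) = ax + b. Substituting each data point gives a linear system:
  -2a + b = -4
  -a + b = -2
Solving the system yields a = 2, b = 0.
So p(x) = 2x.
Check: p(-2) = -4. ✓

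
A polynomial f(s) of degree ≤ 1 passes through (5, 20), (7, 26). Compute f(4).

Using the Lagrange interpolation formula with nodes 5, 7:
  L_0(s) = (s - 7) / -2
  L_1(s) = (s - 5) / 2
Then f(s) = 20·L_0(s) + 26·L_1(s).
Expanding and collecting terms gives f(s) = 3s + 5.
Evaluating at s = 4: f(4) = 17.

17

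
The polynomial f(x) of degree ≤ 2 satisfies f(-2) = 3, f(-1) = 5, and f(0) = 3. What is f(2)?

-13

Forward differences of the values at x = -2, -1, 0:
  f  : 3  5  3
  Δ  : 2  -2
  Δ^2: -4
The second differences are constant, confirming degree 2.
Interpolating (Newton forward form) and evaluating at x = 2 gives f(2) = -13.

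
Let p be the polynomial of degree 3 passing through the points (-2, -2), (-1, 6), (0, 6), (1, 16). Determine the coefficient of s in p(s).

2

Write p(s) = as^3 + bs^2 + cs + d. Substituting each data point gives a linear system:
  -8a + 4b - 2c + d = -2
  -a + b - c + d = 6
  d = 6
  a + b + c + d = 16
Solving the system yields a = 3, b = 5, c = 2, d = 6.
So p(s) = 3s^3 + 5s^2 + 2s + 6.
The coefficient of s is 2.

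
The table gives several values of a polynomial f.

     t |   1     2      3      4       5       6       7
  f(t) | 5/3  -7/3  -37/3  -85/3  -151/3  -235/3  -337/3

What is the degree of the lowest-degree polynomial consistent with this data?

Forward differences of the values at t = 1, 2, 3, 4, 5, 6, 7:
  f  : 5/3  -7/3  -37/3  -85/3  -151/3  -235/3  -337/3
  Δ  : -4  -10  -16  -22  -28  -34
  Δ^2: -6  -6  -6  -6  -6
  Δ^3: 0  0  0  0
  Δ^4: 0  0  0
  Δ^5: 0  0
  Δ^6: 0
The second differences are constant (-6) and nonzero, while all higher differences vanish, so the minimal degree is 2.

2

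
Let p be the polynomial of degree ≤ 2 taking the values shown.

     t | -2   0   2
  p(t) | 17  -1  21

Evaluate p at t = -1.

Using the Lagrange interpolation formula with nodes -2, 0, 2:
  L_0(t) = t(t - 2) / 8
  L_1(t) = (t + 2)(t - 2) / -4
  L_2(t) = (t + 2)t / 8
Then p(t) = 17·L_0(t) - 1·L_1(t) + 21·L_2(t).
Expanding and collecting terms gives p(t) = 5t^2 + t - 1.
Evaluating at t = -1: p(-1) = 3.

3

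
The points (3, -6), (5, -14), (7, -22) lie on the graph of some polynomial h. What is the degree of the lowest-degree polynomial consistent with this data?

Forward differences of the values at t = 3, 5, 7:
  h  : -6  -14  -22
  Δ  : -8  -8
  Δ^2: 0
The first differences are constant (-8) and nonzero, while all higher differences vanish, so the minimal degree is 1.

1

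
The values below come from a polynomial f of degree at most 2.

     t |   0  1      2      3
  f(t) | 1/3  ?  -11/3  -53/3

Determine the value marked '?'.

On equispaced nodes a degree-2 polynomial has vanishing third forward difference, so
  - f(0) + 3·f(1) - 3·f(2) + f(3) = 0.
Substituting the known values and solving for f(1):
  3·f(1) = 7
  f(1) = 7/3.

7/3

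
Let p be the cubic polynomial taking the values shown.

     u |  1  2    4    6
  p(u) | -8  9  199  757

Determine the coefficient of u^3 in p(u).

4

Write p(u) = au^3 + bu^2 + cu + d. Substituting each data point gives a linear system:
  a + b + c + d = -8
  8a + 4b + 2c + d = 9
  64a + 16b + 4c + d = 199
  216a + 36b + 6c + d = 757
Solving the system yields a = 4, b = -2, c = -5, d = -5.
So p(u) = 4u^3 - 2u^2 - 5u - 5.
The leading coefficient is 4.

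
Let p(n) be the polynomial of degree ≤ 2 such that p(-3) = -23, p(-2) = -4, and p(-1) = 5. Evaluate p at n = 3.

Write p(n) = an^2 + bn + c. Substituting each data point gives a linear system:
  9a - 3b + c = -23
  4a - 2b + c = -4
  a - b + c = 5
Solving the system yields a = -5, b = -6, c = 4.
So p(n) = -5n^2 - 6n + 4.
Then p(3) = -59.

-59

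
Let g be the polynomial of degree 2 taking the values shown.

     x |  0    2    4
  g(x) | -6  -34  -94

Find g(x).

g(x) = -4x^2 - 6x - 6

Using the Lagrange interpolation formula with nodes 0, 2, 4:
  L_0(x) = (x - 2)(x - 4) / 8
  L_1(x) = x(x - 4) / -4
  L_2(x) = x(x - 2) / 8
Then g(x) = -6·L_0(x) - 34·L_1(x) - 94·L_2(x).
Expanding and collecting terms gives g(x) = -4x^2 - 6x - 6.
Check: g(4) = -94. ✓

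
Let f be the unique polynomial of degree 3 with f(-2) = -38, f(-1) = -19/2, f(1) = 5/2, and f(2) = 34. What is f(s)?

Using the Lagrange interpolation formula with nodes -2, -1, 1, 2:
  L_0(s) = (s + 1)(s - 1)(s - 2) / -12
  L_1(s) = (s + 2)(s - 1)(s - 2) / 6
  L_2(s) = (s + 2)(s + 1)(s - 2) / -6
  L_3(s) = (s + 2)(s + 1)(s - 1) / 12
Then f(s) = -38·L_0(s) - 19/2·L_1(s) + 5/2·L_2(s) + 34·L_3(s).
Expanding and collecting terms gives f(s) = 4s^3 + (1/2)s^2 + 2s - 4.
Check: f(-2) = -38. ✓

f(s) = 4s^3 + (1/2)s^2 + 2s - 4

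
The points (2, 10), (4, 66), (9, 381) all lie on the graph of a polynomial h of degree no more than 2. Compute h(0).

-6

Using the Lagrange interpolation formula with nodes 2, 4, 9:
  L_0(s) = (s - 4)(s - 9) / 14
  L_1(s) = (s - 2)(s - 9) / -10
  L_2(s) = (s - 2)(s - 4) / 35
Then h(s) = 10·L_0(s) + 66·L_1(s) + 381·L_2(s).
Expanding and collecting terms gives h(s) = 5s^2 - 2s - 6.
Evaluating at s = 0: h(0) = -6.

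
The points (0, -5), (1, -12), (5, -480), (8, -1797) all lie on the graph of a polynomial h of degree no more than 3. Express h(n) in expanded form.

Write h(n) = an^3 + bn^2 + cn + d. Substituting each data point gives a linear system:
  d = -5
  a + b + c + d = -12
  125a + 25b + 5c + d = -480
  512a + 64b + 8c + d = -1797
Solving the system yields a = -3, b = -4, c = 0, d = -5.
So h(n) = -3n^3 - 4n^2 - 5.
Check: h(5) = -480. ✓

h(n) = -3n^3 - 4n^2 - 5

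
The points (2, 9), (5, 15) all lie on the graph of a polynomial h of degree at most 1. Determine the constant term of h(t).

5

Write h(t) = at + b. Substituting each data point gives a linear system:
  2a + b = 9
  5a + b = 15
Solving the system yields a = 2, b = 5.
So h(t) = 2t + 5.
The constant term is 5.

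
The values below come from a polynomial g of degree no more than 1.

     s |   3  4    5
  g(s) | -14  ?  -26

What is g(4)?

The 2 known points determine the degree-1 polynomial uniquely.
Write g(s) = as + b. Substituting each data point gives a linear system:
  3a + b = -14
  5a + b = -26
Solving the system yields a = -6, b = 4.
So g(s) = -6s + 4.
Then g(4) = -20.

-20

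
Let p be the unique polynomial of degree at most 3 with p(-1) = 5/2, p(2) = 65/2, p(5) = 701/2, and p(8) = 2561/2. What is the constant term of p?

Write p(t) = at^3 + bt^2 + ct + d. Substituting each data point gives a linear system:
  -a + b - c + d = 5/2
  8a + 4b + 2c + d = 65/2
  125a + 25b + 5c + d = 701/2
  512a + 64b + 8c + d = 2561/2
Solving the system yields a = 2, b = 4, c = 0, d = 1/2.
So p(t) = 2t^3 + 4t^2 + 1/2.
The constant term is 1/2.

1/2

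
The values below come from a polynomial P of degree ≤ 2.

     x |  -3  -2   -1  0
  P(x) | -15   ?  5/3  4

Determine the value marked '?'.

On equispaced nodes a degree-2 polynomial has vanishing third forward difference, so
  - P(-3) + 3·P(-2) - 3·P(-1) + P(0) = 0.
Substituting the known values and solving for P(-2):
  3·P(-2) = -14
  P(-2) = -14/3.

-14/3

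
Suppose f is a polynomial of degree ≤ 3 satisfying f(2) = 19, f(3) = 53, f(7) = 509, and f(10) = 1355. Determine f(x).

f(x) = x^3 + 4x^2 - 5x + 5

Write f(x) = ax^3 + bx^2 + cx + d. Substituting each data point gives a linear system:
  8a + 4b + 2c + d = 19
  27a + 9b + 3c + d = 53
  343a + 49b + 7c + d = 509
  1000a + 100b + 10c + d = 1355
Solving the system yields a = 1, b = 4, c = -5, d = 5.
So f(x) = x^3 + 4x^2 - 5x + 5.
Check: f(2) = 19. ✓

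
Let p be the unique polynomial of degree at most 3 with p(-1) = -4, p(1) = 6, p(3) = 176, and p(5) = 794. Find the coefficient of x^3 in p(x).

Write p(x) = ax^3 + bx^2 + cx + d. Substituting each data point gives a linear system:
  -a + b - c + d = -4
  a + b + c + d = 6
  27a + 9b + 3c + d = 176
  125a + 25b + 5c + d = 794
Solving the system yields a = 6, b = 2, c = -1, d = -1.
So p(x) = 6x^3 + 2x^2 - x - 1.
The leading coefficient is 6.

6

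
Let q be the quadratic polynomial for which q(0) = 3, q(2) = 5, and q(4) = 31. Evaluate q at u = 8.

155

Using the Lagrange interpolation formula with nodes 0, 2, 4:
  L_0(u) = (u - 2)(u - 4) / 8
  L_1(u) = u(u - 4) / -4
  L_2(u) = u(u - 2) / 8
Then q(u) = 3·L_0(u) + 5·L_1(u) + 31·L_2(u).
Expanding and collecting terms gives q(u) = 3u^2 - 5u + 3.
Evaluating at u = 8: q(8) = 155.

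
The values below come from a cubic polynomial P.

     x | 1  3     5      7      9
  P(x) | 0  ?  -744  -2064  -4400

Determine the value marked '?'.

The 4 known points determine the degree-3 polynomial uniquely.
Write P(x) = ax^3 + bx^2 + cx + d. Substituting each data point gives a linear system:
  a + b + c + d = 0
  125a + 25b + 5c + d = -744
  343a + 49b + 7c + d = -2064
  729a + 81b + 9c + d = -4400
Solving the system yields a = -6, b = -1, c = 6, d = 1.
So P(x) = -6x³ - x² + 6x + 1.
Then P(3) = -152.

-152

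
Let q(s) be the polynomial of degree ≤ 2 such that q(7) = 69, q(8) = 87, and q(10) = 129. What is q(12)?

Using the Lagrange interpolation formula with nodes 7, 8, 10:
  L_0(s) = (s - 8)(s - 10) / 3
  L_1(s) = (s - 7)(s - 10) / -2
  L_2(s) = (s - 7)(s - 8) / 6
Then q(s) = 69·L_0(s) + 87·L_1(s) + 129·L_2(s).
Expanding and collecting terms gives q(s) = s² + 3s - 1.
Evaluating at s = 12: q(12) = 179.

179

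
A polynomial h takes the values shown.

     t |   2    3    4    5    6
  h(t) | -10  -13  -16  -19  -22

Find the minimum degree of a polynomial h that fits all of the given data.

1

Forward differences of the values at t = 2, 3, 4, 5, 6:
  h  : -10  -13  -16  -19  -22
  Δ  : -3  -3  -3  -3
  Δ^2: 0  0  0
  Δ^3: 0  0
  Δ^4: 0
The first differences are constant (-3) and nonzero, while all higher differences vanish, so the minimal degree is 1.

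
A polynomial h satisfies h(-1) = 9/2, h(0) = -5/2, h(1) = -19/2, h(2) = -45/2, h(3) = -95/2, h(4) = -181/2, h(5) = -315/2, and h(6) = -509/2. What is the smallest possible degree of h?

Forward differences of the values at n = -1, 0, 1, 2, 3, 4, 5, 6:
  h  : 9/2  -5/2  -19/2  -45/2  -95/2  -181/2  -315/2  -509/2
  Δ  : -7  -7  -13  -25  -43  -67  -97
  Δ^2: 0  -6  -12  -18  -24  -30
  Δ^3: -6  -6  -6  -6  -6
  Δ^4: 0  0  0  0
  Δ^5: 0  0  0
  Δ^6: 0  0
  Δ^7: 0
The third differences are constant (-6) and nonzero, while all higher differences vanish, so the minimal degree is 3.

3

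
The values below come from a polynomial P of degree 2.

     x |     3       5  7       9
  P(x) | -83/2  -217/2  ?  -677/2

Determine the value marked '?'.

The 3 known points determine the degree-2 polynomial uniquely.
Write P(x) = ax^2 + bx + c. Substituting each data point gives a linear system:
  9a + 3b + c = -83/2
  25a + 5b + c = -217/2
  81a + 9b + c = -677/2
Solving the system yields a = -4, b = -3/2, c = -1.
So P(x) = -4x² - (3/2)x - 1.
Then P(7) = -415/2.

-415/2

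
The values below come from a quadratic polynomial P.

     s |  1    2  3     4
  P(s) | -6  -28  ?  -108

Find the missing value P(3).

-62

The 3 known points determine the degree-2 polynomial uniquely.
Write P(s) = as^2 + bs + c. Substituting each data point gives a linear system:
  a + b + c = -6
  4a + 2b + c = -28
  16a + 4b + c = -108
Solving the system yields a = -6, b = -4, c = 4.
So P(s) = -6s² - 4s + 4.
Then P(3) = -62.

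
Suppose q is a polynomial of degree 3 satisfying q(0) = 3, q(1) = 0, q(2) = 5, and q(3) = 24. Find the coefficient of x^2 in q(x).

1

Write q(x) = ax^3 + bx^2 + cx + d. Substituting each data point gives a linear system:
  d = 3
  a + b + c + d = 0
  8a + 4b + 2c + d = 5
  27a + 9b + 3c + d = 24
Solving the system yields a = 1, b = 1, c = -5, d = 3.
So q(x) = x^3 + x^2 - 5x + 3.
The coefficient of x^2 is 1.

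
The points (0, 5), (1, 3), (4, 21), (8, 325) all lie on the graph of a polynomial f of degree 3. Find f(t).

Write f(t) = at^3 + bt^2 + ct + d. Substituting each data point gives a linear system:
  d = 5
  a + b + c + d = 3
  64a + 16b + 4c + d = 21
  512a + 64b + 8c + d = 325
Solving the system yields a = 1, b = -3, c = 0, d = 5.
So f(t) = t³ - 3t² + 5.
Check: f(4) = 21. ✓

f(t) = t^3 - 3t^2 + 5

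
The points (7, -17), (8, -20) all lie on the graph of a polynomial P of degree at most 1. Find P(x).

Write P(x) = ax + b. Substituting each data point gives a linear system:
  7a + b = -17
  8a + b = -20
Solving the system yields a = -3, b = 4.
So P(x) = -3x + 4.
Check: P(8) = -20. ✓

P(x) = -3x + 4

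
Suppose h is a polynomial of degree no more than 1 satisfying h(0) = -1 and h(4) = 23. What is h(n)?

Write h(n) = an + b. Substituting each data point gives a linear system:
  b = -1
  4a + b = 23
Solving the system yields a = 6, b = -1.
So h(n) = 6n - 1.
Check: h(4) = 23. ✓

h(n) = 6n - 1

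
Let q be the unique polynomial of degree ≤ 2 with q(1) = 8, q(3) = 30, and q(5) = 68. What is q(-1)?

2

Using the Lagrange interpolation formula with nodes 1, 3, 5:
  L_0(n) = (n - 3)(n - 5) / 8
  L_1(n) = (n - 1)(n - 5) / -4
  L_2(n) = (n - 1)(n - 3) / 8
Then q(n) = 8·L_0(n) + 30·L_1(n) + 68·L_2(n).
Expanding and collecting terms gives q(n) = 2n^2 + 3n + 3.
Evaluating at n = -1: q(-1) = 2.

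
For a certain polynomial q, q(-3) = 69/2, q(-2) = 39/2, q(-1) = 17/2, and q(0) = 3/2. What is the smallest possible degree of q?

2

Forward differences of the values at u = -3, -2, -1, 0:
  q  : 69/2  39/2  17/2  3/2
  Δ  : -15  -11  -7
  Δ^2: 4  4
  Δ^3: 0
The second differences are constant (4) and nonzero, while all higher differences vanish, so the minimal degree is 2.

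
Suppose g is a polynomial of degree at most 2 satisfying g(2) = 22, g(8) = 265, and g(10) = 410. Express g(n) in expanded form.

g(n) = 4n^2 + (1/2)n + 5

Write g(n) = an^2 + bn + c. Substituting each data point gives a linear system:
  4a + 2b + c = 22
  64a + 8b + c = 265
  100a + 10b + c = 410
Solving the system yields a = 4, b = 1/2, c = 5.
So g(n) = 4n^2 + (1/2)n + 5.
Check: g(2) = 22. ✓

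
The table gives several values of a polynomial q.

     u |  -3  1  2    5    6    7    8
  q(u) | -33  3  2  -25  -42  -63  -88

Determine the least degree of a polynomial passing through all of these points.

Divided differences on the nodes -3, 1, 2, 5, 6, 7, 8:
  order 0: -33  3  2  -25  -42  -63  -88
  order 1: 9  -1  -9  -17  -21  -25
  order 2: -2  -2  -2  -2  -2
  order 3: 0  0  0  0
  order 4: 0  0  0
  order 5: 0  0
  order 6: 0
The order-2 divided differences are all -2 (nonzero) and every higher order vanishes, so the data lies on a polynomial of degree exactly 2.

2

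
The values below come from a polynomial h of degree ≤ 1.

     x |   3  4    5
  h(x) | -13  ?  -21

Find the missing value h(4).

The 2 known points determine the degree-1 polynomial uniquely.
Write h(x) = ax + b. Substituting each data point gives a linear system:
  3a + b = -13
  5a + b = -21
Solving the system yields a = -4, b = -1.
So h(x) = -4x - 1.
Then h(4) = -17.

-17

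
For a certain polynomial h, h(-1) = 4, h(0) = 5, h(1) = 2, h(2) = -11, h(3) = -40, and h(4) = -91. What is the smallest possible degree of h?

Forward differences of the values at x = -1, 0, 1, 2, 3, 4:
  h  : 4  5  2  -11  -40  -91
  Δ  : 1  -3  -13  -29  -51
  Δ^2: -4  -10  -16  -22
  Δ^3: -6  -6  -6
  Δ^4: 0  0
  Δ^5: 0
The third differences are constant (-6) and nonzero, while all higher differences vanish, so the minimal degree is 3.

3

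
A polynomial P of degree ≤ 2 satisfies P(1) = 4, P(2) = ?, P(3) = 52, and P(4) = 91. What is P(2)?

23

The 3 known points determine the degree-2 polynomial uniquely.
Write P(x) = ax^2 + bx + c. Substituting each data point gives a linear system:
  a + b + c = 4
  9a + 3b + c = 52
  16a + 4b + c = 91
Solving the system yields a = 5, b = 4, c = -5.
So P(x) = 5x^2 + 4x - 5.
Then P(2) = 23.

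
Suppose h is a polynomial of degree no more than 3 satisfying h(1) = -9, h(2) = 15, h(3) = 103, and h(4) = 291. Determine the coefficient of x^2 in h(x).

Write h(x) = ax^3 + bx^2 + cx + d. Substituting each data point gives a linear system:
  a + b + c + d = -9
  8a + 4b + 2c + d = 15
  27a + 9b + 3c + d = 103
  64a + 16b + 4c + d = 291
Solving the system yields a = 6, b = -4, c = -6, d = -5.
So h(x) = 6x³ - 4x² - 6x - 5.
The coefficient of x^2 is -4.

-4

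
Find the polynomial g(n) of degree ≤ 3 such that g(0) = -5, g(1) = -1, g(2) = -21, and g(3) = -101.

g(n) = -6n^3 + 6n^2 + 4n - 5

Using the Lagrange interpolation formula with nodes 0, 1, 2, 3:
  L_0(n) = (n - 1)(n - 2)(n - 3) / -6
  L_1(n) = n(n - 2)(n - 3) / 2
  L_2(n) = n(n - 1)(n - 3) / -2
  L_3(n) = n(n - 1)(n - 2) / 6
Then g(n) = -5·L_0(n) - 1·L_1(n) - 21·L_2(n) - 101·L_3(n).
Expanding and collecting terms gives g(n) = -6n^3 + 6n^2 + 4n - 5.
Check: g(2) = -21. ✓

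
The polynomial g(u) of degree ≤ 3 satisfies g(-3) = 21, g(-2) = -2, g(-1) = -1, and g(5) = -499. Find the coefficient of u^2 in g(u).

Write g(u) = au^3 + bu^2 + cu + d. Substituting each data point gives a linear system:
  -27a + 9b - 3c + d = 21
  -8a + 4b - 2c + d = -2
  -a + b - c + d = -1
  125a + 25b + 5c + d = -499
Solving the system yields a = -3, b = -6, c = 4, d = 6.
So g(u) = -3u³ - 6u² + 4u + 6.
The coefficient of u^2 is -6.

-6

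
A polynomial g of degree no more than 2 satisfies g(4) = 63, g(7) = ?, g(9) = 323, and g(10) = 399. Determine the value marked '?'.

195

The 3 known points determine the degree-2 polynomial uniquely.
Write g(t) = at^2 + bt + c. Substituting each data point gives a linear system:
  16a + 4b + c = 63
  81a + 9b + c = 323
  100a + 10b + c = 399
Solving the system yields a = 4, b = 0, c = -1.
So g(t) = 4t^2 - 1.
Then g(7) = 195.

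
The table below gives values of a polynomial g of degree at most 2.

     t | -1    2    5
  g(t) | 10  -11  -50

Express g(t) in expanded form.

g(t) = -t^2 - 6t + 5

Using the Lagrange interpolation formula with nodes -1, 2, 5:
  L_0(t) = (t - 2)(t - 5) / 18
  L_1(t) = (t + 1)(t - 5) / -9
  L_2(t) = (t + 1)(t - 2) / 18
Then g(t) = 10·L_0(t) - 11·L_1(t) - 50·L_2(t).
Expanding and collecting terms gives g(t) = -t^2 - 6t + 5.
Check: g(2) = -11. ✓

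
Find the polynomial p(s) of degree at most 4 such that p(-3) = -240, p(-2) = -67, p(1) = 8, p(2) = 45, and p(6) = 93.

Using the Lagrange interpolation formula with nodes -3, -2, 1, 2, 6:
  L_0(s) = (s + 2)(s - 1)(s - 2)(s - 6) / 180
  L_1(s) = (s + 3)(s - 1)(s - 2)(s - 6) / -96
  L_2(s) = (s + 3)(s + 2)(s - 2)(s - 6) / 60
  L_3(s) = (s + 3)(s + 2)(s - 1)(s - 6) / -80
  L_4(s) = (s + 3)(s + 2)(s - 1)(s - 2) / 1440
Then p(s) = -240·L_0(s) - 67·L_1(s) + 8·L_2(s) + 45·L_3(s) + 93·L_4(s).
Expanding and collecting terms gives p(s) = -s^4 + 6s^3 + 2s^2 + 4s - 3.
Check: p(6) = 93. ✓

p(s) = -s^4 + 6s^3 + 2s^2 + 4s - 3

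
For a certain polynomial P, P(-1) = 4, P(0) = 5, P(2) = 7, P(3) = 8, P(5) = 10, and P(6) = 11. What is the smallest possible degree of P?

Divided differences on the nodes -1, 0, 2, 3, 5, 6:
  order 0: 4  5  7  8  10  11
  order 1: 1  1  1  1  1
  order 2: 0  0  0  0
  order 3: 0  0  0
  order 4: 0  0
  order 5: 0
The order-1 divided differences are all 1 (nonzero) and every higher order vanishes, so the data lies on a polynomial of degree exactly 1.

1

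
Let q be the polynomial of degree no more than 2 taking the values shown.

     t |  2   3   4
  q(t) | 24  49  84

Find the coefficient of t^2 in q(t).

Write q(t) = at^2 + bt + c. Substituting each data point gives a linear system:
  4a + 2b + c = 24
  9a + 3b + c = 49
  16a + 4b + c = 84
Solving the system yields a = 5, b = 0, c = 4.
So q(t) = 5t^2 + 4.
The leading coefficient is 5.

5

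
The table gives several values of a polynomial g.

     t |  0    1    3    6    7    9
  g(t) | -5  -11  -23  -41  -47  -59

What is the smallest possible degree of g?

Divided differences on the nodes 0, 1, 3, 6, 7, 9:
  order 0: -5  -11  -23  -41  -47  -59
  order 1: -6  -6  -6  -6  -6
  order 2: 0  0  0  0
  order 3: 0  0  0
  order 4: 0  0
  order 5: 0
The order-1 divided differences are all -6 (nonzero) and every higher order vanishes, so the data lies on a polynomial of degree exactly 1.

1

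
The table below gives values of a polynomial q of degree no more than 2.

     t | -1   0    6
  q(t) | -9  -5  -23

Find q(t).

Write q(t) = at^2 + bt + c. Substituting each data point gives a linear system:
  a - b + c = -9
  c = -5
  36a + 6b + c = -23
Solving the system yields a = -1, b = 3, c = -5.
So q(t) = -t^2 + 3t - 5.
Check: q(-1) = -9. ✓

q(t) = -t^2 + 3t - 5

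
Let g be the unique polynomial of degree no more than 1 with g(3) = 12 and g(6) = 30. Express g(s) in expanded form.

Write g(s) = as + b. Substituting each data point gives a linear system:
  3a + b = 12
  6a + b = 30
Solving the system yields a = 6, b = -6.
So g(s) = 6s - 6.
Check: g(6) = 30. ✓

g(s) = 6s - 6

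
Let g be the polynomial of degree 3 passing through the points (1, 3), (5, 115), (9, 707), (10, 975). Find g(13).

2163

Write g(t) = at^3 + bt^2 + ct + d. Substituting each data point gives a linear system:
  a + b + c + d = 3
  125a + 25b + 5c + d = 115
  729a + 81b + 9c + d = 707
  1000a + 100b + 10c + d = 975
Solving the system yields a = 1, b = 0, c = -3, d = 5.
So g(t) = t³ - 3t + 5.
Then g(13) = 2163.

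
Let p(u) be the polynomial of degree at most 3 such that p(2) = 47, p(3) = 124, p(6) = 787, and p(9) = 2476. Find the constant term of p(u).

Write p(u) = au^3 + bu^2 + cu + d. Substituting each data point gives a linear system:
  8a + 4b + 2c + d = 47
  27a + 9b + 3c + d = 124
  216a + 36b + 6c + d = 787
  729a + 81b + 9c + d = 2476
Solving the system yields a = 3, b = 3, c = 5, d = 1.
So p(u) = 3u^3 + 3u^2 + 5u + 1.
The constant term is 1.

1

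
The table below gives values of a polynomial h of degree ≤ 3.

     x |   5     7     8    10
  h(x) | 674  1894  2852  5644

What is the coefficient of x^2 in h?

Write h(x) = ax^3 + bx^2 + cx + d. Substituting each data point gives a linear system:
  125a + 25b + 5c + d = 674
  343a + 49b + 7c + d = 1894
  512a + 64b + 8c + d = 2852
  1000a + 100b + 10c + d = 5644
Solving the system yields a = 6, b = -4, c = 4, d = 4.
So h(x) = 6x³ - 4x² + 4x + 4.
The coefficient of x^2 is -4.

-4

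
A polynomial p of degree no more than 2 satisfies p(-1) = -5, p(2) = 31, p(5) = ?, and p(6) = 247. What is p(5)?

The 3 known points determine the degree-2 polynomial uniquely.
Write p(s) = as^2 + bs + c. Substituting each data point gives a linear system:
  a - b + c = -5
  4a + 2b + c = 31
  36a + 6b + c = 247
Solving the system yields a = 6, b = 6, c = -5.
So p(s) = 6s^2 + 6s - 5.
Then p(5) = 175.

175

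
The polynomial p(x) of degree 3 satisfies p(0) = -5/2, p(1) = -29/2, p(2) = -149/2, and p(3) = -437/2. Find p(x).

Write p(x) = ax^3 + bx^2 + cx + d. Substituting each data point gives a linear system:
  d = -5/2
  a + b + c + d = -29/2
  8a + 4b + 2c + d = -149/2
  27a + 9b + 3c + d = -437/2
Solving the system yields a = -6, b = -6, c = 0, d = -5/2.
So p(x) = -6x³ - 6x² - 5/2.
Check: p(2) = -149/2. ✓

p(x) = -6x^3 - 6x^2 - 5/2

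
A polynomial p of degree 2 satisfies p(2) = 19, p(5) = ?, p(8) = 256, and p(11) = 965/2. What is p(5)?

203/2

The 3 known points determine the degree-2 polynomial uniquely.
Write p(x) = ax^2 + bx + c. Substituting each data point gives a linear system:
  4a + 2b + c = 19
  64a + 8b + c = 256
  121a + 11b + c = 965/2
Solving the system yields a = 4, b = -1/2, c = 4.
So p(x) = 4x^2 - (1/2)x + 4.
Then p(5) = 203/2.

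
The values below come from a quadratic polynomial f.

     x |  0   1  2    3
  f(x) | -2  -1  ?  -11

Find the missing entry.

-4

On equispaced nodes a degree-2 polynomial has vanishing third forward difference, so
  - f(0) + 3·f(1) - 3·f(2) + f(3) = 0.
Substituting the known values and solving for f(2):
  -3·f(2) = 12
  f(2) = -4.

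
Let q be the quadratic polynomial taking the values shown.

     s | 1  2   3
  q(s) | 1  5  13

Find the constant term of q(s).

Write q(s) = as^2 + bs + c. Substituting each data point gives a linear system:
  a + b + c = 1
  4a + 2b + c = 5
  9a + 3b + c = 13
Solving the system yields a = 2, b = -2, c = 1.
So q(s) = 2s² - 2s + 1.
The constant term is 1.

1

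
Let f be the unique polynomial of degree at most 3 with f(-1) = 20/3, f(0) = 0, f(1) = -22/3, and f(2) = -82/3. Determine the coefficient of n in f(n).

-5

Write f(n) = an^3 + bn^2 + cn + d. Substituting each data point gives a linear system:
  -a + b - c + d = 20/3
  d = 0
  a + b + c + d = -22/3
  8a + 4b + 2c + d = -82/3
Solving the system yields a = -2, b = -1/3, c = -5, d = 0.
So f(n) = -2n³ - (1/3)n² - 5n.
The coefficient of n is -5.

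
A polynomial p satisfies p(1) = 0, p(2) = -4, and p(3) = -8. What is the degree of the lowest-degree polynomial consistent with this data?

1

Forward differences of the values at n = 1, 2, 3:
  p  : 0  -4  -8
  Δ  : -4  -4
  Δ^2: 0
The first differences are constant (-4) and nonzero, while all higher differences vanish, so the minimal degree is 1.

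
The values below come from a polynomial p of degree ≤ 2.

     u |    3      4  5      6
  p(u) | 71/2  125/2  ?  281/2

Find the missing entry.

The 3 known points determine the degree-2 polynomial uniquely.
Write p(u) = au^2 + bu + c. Substituting each data point gives a linear system:
  9a + 3b + c = 71/2
  16a + 4b + c = 125/2
  36a + 6b + c = 281/2
Solving the system yields a = 4, b = -1, c = 5/2.
So p(u) = 4u^2 - u + 5/2.
Then p(5) = 195/2.

195/2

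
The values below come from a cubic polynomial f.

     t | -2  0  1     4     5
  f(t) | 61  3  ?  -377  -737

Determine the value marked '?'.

The 4 known points determine the degree-3 polynomial uniquely.
Write f(t) = at^3 + bt^2 + ct + d. Substituting each data point gives a linear system:
  -8a + 4b - 2c + d = 61
  d = 3
  64a + 16b + 4c + d = -377
  125a + 25b + 5c + d = -737
Solving the system yields a = -6, b = 1, c = -3, d = 3.
So f(t) = -6t³ + t² - 3t + 3.
Then f(1) = -5.

-5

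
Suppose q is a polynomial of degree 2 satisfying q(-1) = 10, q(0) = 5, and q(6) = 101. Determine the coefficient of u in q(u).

-2

Write q(u) = au^2 + bu + c. Substituting each data point gives a linear system:
  a - b + c = 10
  c = 5
  36a + 6b + c = 101
Solving the system yields a = 3, b = -2, c = 5.
So q(u) = 3u² - 2u + 5.
The coefficient of u is -2.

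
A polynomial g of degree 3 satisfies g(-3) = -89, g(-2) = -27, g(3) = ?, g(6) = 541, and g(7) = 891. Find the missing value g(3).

43

The 4 known points determine the degree-3 polynomial uniquely.
Write g(n) = an^3 + bn^2 + cn + d. Substituting each data point gives a linear system:
  -27a + 9b - 3c + d = -89
  -8a + 4b - 2c + d = -27
  216a + 36b + 6c + d = 541
  343a + 49b + 7c + d = 891
Solving the system yields a = 3, b = -2, c = -5, d = -5.
So g(n) = 3n³ - 2n² - 5n - 5.
Then g(3) = 43.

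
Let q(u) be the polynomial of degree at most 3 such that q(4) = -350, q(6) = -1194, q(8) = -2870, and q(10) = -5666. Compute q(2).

-50

Forward differences of the values at u = 4, 6, 8, 10:
  q  : -350  -1194  -2870  -5666
  Δ  : -844  -1676  -2796
  Δ^2: -832  -1120
  Δ^3: -288
The third differences are constant, confirming degree 3.
Interpolating (Newton forward form) and evaluating at u = 2 gives q(2) = -50.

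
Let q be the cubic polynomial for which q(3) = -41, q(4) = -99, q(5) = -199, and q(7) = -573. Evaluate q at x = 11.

Using the Lagrange interpolation formula with nodes 3, 4, 5, 7:
  L_0(x) = (x - 4)(x - 5)(x - 7) / -8
  L_1(x) = (x - 3)(x - 5)(x - 7) / 3
  L_2(x) = (x - 3)(x - 4)(x - 7) / -4
  L_3(x) = (x - 3)(x - 4)(x - 5) / 24
Then q(x) = -41·L_0(x) - 99·L_1(x) - 199·L_2(x) - 573·L_3(x).
Expanding and collecting terms gives q(x) = -2x^3 + 3x^2 - 5x + 1.
Evaluating at x = 11: q(11) = -2353.

-2353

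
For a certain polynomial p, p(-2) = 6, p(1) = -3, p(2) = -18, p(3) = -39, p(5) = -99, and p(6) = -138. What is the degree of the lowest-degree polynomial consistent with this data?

2

Divided differences on the nodes -2, 1, 2, 3, 5, 6:
  order 0: 6  -3  -18  -39  -99  -138
  order 1: -3  -15  -21  -30  -39
  order 2: -3  -3  -3  -3
  order 3: 0  0  0
  order 4: 0  0
  order 5: 0
The order-2 divided differences are all -3 (nonzero) and every higher order vanishes, so the data lies on a polynomial of degree exactly 2.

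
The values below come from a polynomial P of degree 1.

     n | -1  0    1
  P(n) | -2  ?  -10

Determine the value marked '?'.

On equispaced nodes a degree-1 polynomial has vanishing second forward difference, so
  P(-1) - 2·P(0) + P(1) = 0.
Substituting the known values and solving for P(0):
  -2·P(0) = 12
  P(0) = -6.

-6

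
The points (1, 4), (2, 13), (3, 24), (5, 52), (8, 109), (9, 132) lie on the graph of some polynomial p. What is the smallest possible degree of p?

2

Divided differences on the nodes 1, 2, 3, 5, 8, 9:
  order 0: 4  13  24  52  109  132
  order 1: 9  11  14  19  23
  order 2: 1  1  1  1
  order 3: 0  0  0
  order 4: 0  0
  order 5: 0
The order-2 divided differences are all 1 (nonzero) and every higher order vanishes, so the data lies on a polynomial of degree exactly 2.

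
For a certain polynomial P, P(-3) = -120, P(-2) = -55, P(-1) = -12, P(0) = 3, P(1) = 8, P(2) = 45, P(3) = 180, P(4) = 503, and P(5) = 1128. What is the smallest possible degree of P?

Forward differences of the values at u = -3, -2, -1, 0, 1, 2, 3, 4, 5:
  P  : -120  -55  -12  3  8  45  180  503  1128
  Δ  : 65  43  15  5  37  135  323  625
  Δ^2: -22  -28  -10  32  98  188  302
  Δ^3: -6  18  42  66  90  114
  Δ^4: 24  24  24  24  24
  Δ^5: 0  0  0  0
  Δ^6: 0  0  0
  Δ^7: 0  0
  Δ^8: 0
The fourth differences are constant (24) and nonzero, while all higher differences vanish, so the minimal degree is 4.

4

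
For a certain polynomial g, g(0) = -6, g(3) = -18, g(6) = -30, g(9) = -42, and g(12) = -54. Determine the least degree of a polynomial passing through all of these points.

Forward differences of the values at t = 0, 3, 6, 9, 12:
  g  : -6  -18  -30  -42  -54
  Δ  : -12  -12  -12  -12
  Δ^2: 0  0  0
  Δ^3: 0  0
  Δ^4: 0
The first differences are constant (-12) and nonzero, while all higher differences vanish, so the minimal degree is 1.

1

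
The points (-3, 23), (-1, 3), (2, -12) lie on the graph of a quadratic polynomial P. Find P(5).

-9

Write P(s) = as^2 + bs + c. Substituting each data point gives a linear system:
  9a - 3b + c = 23
  a - b + c = 3
  4a + 2b + c = -12
Solving the system yields a = 1, b = -6, c = -4.
So P(s) = s^2 - 6s - 4.
Then P(5) = -9.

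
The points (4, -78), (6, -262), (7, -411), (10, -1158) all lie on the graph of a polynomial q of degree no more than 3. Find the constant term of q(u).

Write q(u) = au^3 + bu^2 + cu + d. Substituting each data point gives a linear system:
  64a + 16b + 4c + d = -78
  216a + 36b + 6c + d = -262
  343a + 49b + 7c + d = -411
  1000a + 100b + 10c + d = -1158
Solving the system yields a = -1, b = -2, c = 4, d = 2.
So q(u) = -u³ - 2u² + 4u + 2.
The constant term is 2.

2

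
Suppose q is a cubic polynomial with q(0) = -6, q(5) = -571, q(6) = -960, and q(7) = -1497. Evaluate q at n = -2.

Using the Lagrange interpolation formula with nodes 0, 5, 6, 7:
  L_0(n) = (n - 5)(n - 6)(n - 7) / -210
  L_1(n) = n(n - 6)(n - 7) / 10
  L_2(n) = n(n - 5)(n - 7) / -6
  L_3(n) = n(n - 5)(n - 6) / 14
Then q(n) = -6·L_0(n) - 571·L_1(n) - 960·L_2(n) - 1497·L_3(n).
Expanding and collecting terms gives q(n) = -4n³ - 2n² - 3n - 6.
Evaluating at n = -2: q(-2) = 24.

24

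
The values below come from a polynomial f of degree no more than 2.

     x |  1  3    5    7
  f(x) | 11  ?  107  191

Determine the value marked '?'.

On equispaced nodes a degree-2 polynomial has vanishing third forward difference, so
  - f(1) + 3·f(3) - 3·f(5) + f(7) = 0.
Substituting the known values and solving for f(3):
  3·f(3) = 141
  f(3) = 47.

47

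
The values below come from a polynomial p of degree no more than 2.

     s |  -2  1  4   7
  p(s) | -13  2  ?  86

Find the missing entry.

35

The 3 known points determine the degree-2 polynomial uniquely.
Write p(s) = as^2 + bs + c. Substituting each data point gives a linear system:
  4a - 2b + c = -13
  a + b + c = 2
  49a + 7b + c = 86
Solving the system yields a = 1, b = 6, c = -5.
So p(s) = s^2 + 6s - 5.
Then p(4) = 35.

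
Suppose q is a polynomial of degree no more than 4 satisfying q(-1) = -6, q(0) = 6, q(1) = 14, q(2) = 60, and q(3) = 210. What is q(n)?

q(n) = n^4 + 5n^3 - 3n^2 + 5n + 6

Write q(n) = an^4 + bn^3 + cn^2 + dn + e. Substituting each data point gives a linear system:
  a - b + c - d + e = -6
  e = 6
  a + b + c + d + e = 14
  16a + 8b + 4c + 2d + e = 60
  81a + 27b + 9c + 3d + e = 210
Solving the system yields a = 1, b = 5, c = -3, d = 5, e = 6.
So q(n) = n^4 + 5n^3 - 3n^2 + 5n + 6.
Check: q(3) = 210. ✓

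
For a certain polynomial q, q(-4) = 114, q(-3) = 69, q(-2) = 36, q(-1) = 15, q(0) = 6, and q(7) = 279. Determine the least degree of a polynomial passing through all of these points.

Divided differences on the nodes -4, -3, -2, -1, 0, 7:
  order 0: 114  69  36  15  6  279
  order 1: -45  -33  -21  -9  39
  order 2: 6  6  6  6
  order 3: 0  0  0
  order 4: 0  0
  order 5: 0
The order-2 divided differences are all 6 (nonzero) and every higher order vanishes, so the data lies on a polynomial of degree exactly 2.

2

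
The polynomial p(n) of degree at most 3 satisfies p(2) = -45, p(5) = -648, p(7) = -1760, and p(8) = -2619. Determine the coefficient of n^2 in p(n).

-1

Write p(n) = an^3 + bn^2 + cn + d. Substituting each data point gives a linear system:
  8a + 4b + 2c + d = -45
  125a + 25b + 5c + d = -648
  343a + 49b + 7c + d = -1760
  512a + 64b + 8c + d = -2619
Solving the system yields a = -5, b = -1, c = 1, d = -3.
So p(n) = -5n^3 - n^2 + n - 3.
The coefficient of n^2 is -1.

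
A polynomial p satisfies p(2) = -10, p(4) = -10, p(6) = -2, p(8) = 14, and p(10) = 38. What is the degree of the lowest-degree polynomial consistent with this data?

2

Forward differences of the values at n = 2, 4, 6, 8, 10:
  p  : -10  -10  -2  14  38
  Δ  : 0  8  16  24
  Δ^2: 8  8  8
  Δ^3: 0  0
  Δ^4: 0
The second differences are constant (8) and nonzero, while all higher differences vanish, so the minimal degree is 2.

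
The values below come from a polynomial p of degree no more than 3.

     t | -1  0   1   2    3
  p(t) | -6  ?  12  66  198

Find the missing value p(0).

0

The 4 known points determine the degree-3 polynomial uniquely.
Write p(t) = at^3 + bt^2 + ct + d. Substituting each data point gives a linear system:
  -a + b - c + d = -6
  a + b + c + d = 12
  8a + 4b + 2c + d = 66
  27a + 9b + 3c + d = 198
Solving the system yields a = 6, b = 3, c = 3, d = 0.
So p(t) = 6t^3 + 3t^2 + 3t.
Then p(0) = 0.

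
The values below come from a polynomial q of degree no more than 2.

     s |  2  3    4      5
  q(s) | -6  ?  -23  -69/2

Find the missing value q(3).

The 3 known points determine the degree-2 polynomial uniquely.
Write q(s) = as^2 + bs + c. Substituting each data point gives a linear system:
  4a + 2b + c = -6
  16a + 4b + c = -23
  25a + 5b + c = -69/2
Solving the system yields a = -1, b = -5/2, c = 3.
So q(s) = -s^2 - (5/2)s + 3.
Then q(3) = -27/2.

-27/2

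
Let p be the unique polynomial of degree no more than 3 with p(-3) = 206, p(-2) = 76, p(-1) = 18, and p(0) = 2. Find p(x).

Write p(x) = ax^3 + bx^2 + cx + d. Substituting each data point gives a linear system:
  -27a + 9b - 3c + d = 206
  -8a + 4b - 2c + d = 76
  -a + b - c + d = 18
  d = 2
Solving the system yields a = -5, b = 6, c = -5, d = 2.
So p(x) = -5x^3 + 6x^2 - 5x + 2.
Check: p(-1) = 18. ✓

p(x) = -5x^3 + 6x^2 - 5x + 2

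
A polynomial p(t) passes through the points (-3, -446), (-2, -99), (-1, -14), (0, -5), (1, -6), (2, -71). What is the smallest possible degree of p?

Forward differences of the values at t = -3, -2, -1, 0, 1, 2:
  p  : -446  -99  -14  -5  -6  -71
  Δ  : 347  85  9  -1  -65
  Δ^2: -262  -76  -10  -64
  Δ^3: 186  66  -54
  Δ^4: -120  -120
  Δ^5: 0
The fourth differences are constant (-120) and nonzero, while all higher differences vanish, so the minimal degree is 4.

4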